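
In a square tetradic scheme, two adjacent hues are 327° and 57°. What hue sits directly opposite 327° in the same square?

147°

A square tetradic scheme places four hues 90° apart; opposite corners are 180° apart.
327 + 180 = 507 → 507 − 360 = 147°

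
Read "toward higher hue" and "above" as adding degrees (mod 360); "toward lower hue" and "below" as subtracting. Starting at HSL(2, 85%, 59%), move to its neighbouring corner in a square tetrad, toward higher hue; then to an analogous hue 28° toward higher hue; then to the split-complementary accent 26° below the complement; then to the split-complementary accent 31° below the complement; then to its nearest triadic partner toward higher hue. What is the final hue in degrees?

square ↑ +90°: 2 + 90 = 92°
analog 28° ↑ +28°: 92 + 28 = 120°
split-comp 26° ↓ +154°: 120 + 154 = 274°
split-comp 31° ↓ +149°: 274 + 149 = 423 → 423 − 360 = 63°
triadic ↑ +120°: 63 + 120 = 183°

183°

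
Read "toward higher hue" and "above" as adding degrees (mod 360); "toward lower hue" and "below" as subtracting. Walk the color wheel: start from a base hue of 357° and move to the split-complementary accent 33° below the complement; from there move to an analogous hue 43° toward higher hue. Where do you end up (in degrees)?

+147° (split-comp 33° ↓): 357 + 147 = 504 → 504 − 360 = 144°
+43° (analog 43° ↑): 144 + 43 = 187°

187°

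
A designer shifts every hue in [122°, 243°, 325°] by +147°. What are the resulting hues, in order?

122 + 147 = 269°
243 + 147 = 390 → 390 − 360 = 30°
325 + 147 = 472 → 472 − 360 = 112°

269°, 30°, 112°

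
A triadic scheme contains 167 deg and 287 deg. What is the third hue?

47°

A triad spaces three hues 120° apart.
The full set is {47°, 167°, 287°}.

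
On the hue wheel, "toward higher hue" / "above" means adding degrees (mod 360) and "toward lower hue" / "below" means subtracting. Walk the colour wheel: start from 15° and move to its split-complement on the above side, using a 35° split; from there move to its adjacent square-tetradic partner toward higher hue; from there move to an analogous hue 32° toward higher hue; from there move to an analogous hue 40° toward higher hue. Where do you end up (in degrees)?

split-comp 35° ↑ +215°: 15 + 215 = 230°
square ↑ +90°: 230 + 90 = 320°
analog 32° ↑ +32°: 320 + 32 = 352°
analog 40° ↑ +40°: 352 + 40 = 392 → 392 − 360 = 32°

32°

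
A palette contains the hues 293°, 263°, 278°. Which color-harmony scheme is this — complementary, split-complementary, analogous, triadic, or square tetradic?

analogous

Sort the hues: 263°, 278°, 293°.
Successive gaps around the wheel: 15°, 15°, 330°.
A run of hues at equal small steps (15°) with one large closing gap is an analogous group.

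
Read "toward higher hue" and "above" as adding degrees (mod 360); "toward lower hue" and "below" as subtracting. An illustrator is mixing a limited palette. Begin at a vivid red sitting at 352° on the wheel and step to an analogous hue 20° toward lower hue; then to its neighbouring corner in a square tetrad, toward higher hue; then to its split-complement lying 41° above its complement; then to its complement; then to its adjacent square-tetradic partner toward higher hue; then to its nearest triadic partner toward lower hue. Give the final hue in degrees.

352 − 20 = 332°   (analog 20° ↓)
332 + 90 = 422 → 422 − 360 = 62°   (square ↑)
62 + 221 = 283°   (split-comp 41° ↑)
283 + 180 = 463 → 463 − 360 = 103°   (complement)
103 + 90 = 193°   (square ↑)
193 − 120 = 73°   (triadic ↓)

73°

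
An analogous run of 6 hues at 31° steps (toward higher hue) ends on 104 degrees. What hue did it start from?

5 steps of 31° (toward higher hue) give a net shift of +155°.
Start = end − shift: 104 − 155 = -51 → -51 + 360 = 309°

309°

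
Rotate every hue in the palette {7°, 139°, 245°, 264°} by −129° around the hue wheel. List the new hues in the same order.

238°, 10°, 116°, 135°

7 − 129 = -122 → -122 + 360 = 238°
139 − 129 = 10°
245 − 129 = 116°
264 − 129 = 135°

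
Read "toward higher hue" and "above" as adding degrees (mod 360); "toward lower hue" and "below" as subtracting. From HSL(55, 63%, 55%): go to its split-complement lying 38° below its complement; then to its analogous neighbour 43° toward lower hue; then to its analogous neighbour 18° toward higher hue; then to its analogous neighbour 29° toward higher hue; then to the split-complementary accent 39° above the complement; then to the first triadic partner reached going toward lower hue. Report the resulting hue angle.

300°

55 + 142 = 197°   (split-comp 38° ↓)
197 − 43 = 154°   (analog 43° ↓)
154 + 18 = 172°   (analog 18° ↑)
172 + 29 = 201°   (analog 29° ↑)
201 + 219 = 420 → 420 − 360 = 60°   (split-comp 39° ↑)
60 − 120 = -60 → -60 + 360 = 300°   (triadic ↓)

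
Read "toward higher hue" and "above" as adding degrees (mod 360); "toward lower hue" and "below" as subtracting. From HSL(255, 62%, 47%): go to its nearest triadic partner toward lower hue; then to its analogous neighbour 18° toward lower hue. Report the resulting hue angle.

−120° (triadic ↓): 255 − 120 = 135°
−18° (analog 18° ↓): 135 − 18 = 117°

117°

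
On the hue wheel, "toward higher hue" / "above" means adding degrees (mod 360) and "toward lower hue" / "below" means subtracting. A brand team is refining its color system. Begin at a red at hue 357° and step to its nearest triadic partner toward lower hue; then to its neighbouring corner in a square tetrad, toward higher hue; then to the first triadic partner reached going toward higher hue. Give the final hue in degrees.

87°

−120° (triadic ↓): 357 − 120 = 237°
+90° (square ↑): 237 + 90 = 327°
+120° (triadic ↑): 327 + 120 = 447 → 447 − 360 = 87°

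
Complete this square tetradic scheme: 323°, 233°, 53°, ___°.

A square tetradic scheme places four hues every 90°.
The full set through 53° is {53°, 143°, 233°, 323°}.
Given {53°, 233°, 323°}, the missing hue is 143°.

143°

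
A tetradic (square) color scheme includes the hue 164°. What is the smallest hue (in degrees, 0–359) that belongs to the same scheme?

74°

A square tetradic scheme places four hues every 90°.
The full set through 164° is {74°, 164°, 254°, 344°}.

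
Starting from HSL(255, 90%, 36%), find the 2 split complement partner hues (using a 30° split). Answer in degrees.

Split-complementary hues sit 30° either side of the complement.
Complement of 255°: 255 + 180 = 435 → 435 − 360 = 75°
75 − 30 = 45°
75 + 30 = 105°

45° and 105°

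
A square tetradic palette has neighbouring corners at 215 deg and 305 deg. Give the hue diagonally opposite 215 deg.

35°

A square tetradic scheme places four hues 90° apart; opposite corners are 180° apart.
215 + 180 = 395 → 395 − 360 = 35°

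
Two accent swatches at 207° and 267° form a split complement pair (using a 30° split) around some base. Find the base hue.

The accents sit 30° either side of the complement, so the complement is their short-arc midpoint on the wheel.
Short-arc midpoint of 207° and 267°: 237°.
Base is 180° from the complement: 237 − 180 = 57°

57°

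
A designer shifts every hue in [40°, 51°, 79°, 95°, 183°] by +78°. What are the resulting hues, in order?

118°, 129°, 157°, 173°, 261°

40 + 78 = 118°
51 + 78 = 129°
79 + 78 = 157°
95 + 78 = 173°
183 + 78 = 261°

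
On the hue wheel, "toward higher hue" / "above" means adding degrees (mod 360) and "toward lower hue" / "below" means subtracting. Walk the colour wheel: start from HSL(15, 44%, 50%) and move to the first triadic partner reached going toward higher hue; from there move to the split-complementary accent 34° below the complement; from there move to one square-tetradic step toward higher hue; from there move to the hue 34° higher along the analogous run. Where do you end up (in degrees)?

45°

+120° (triadic ↑): 15 + 120 = 135°
+146° (split-comp 34° ↓): 135 + 146 = 281°
+90° (square ↑): 281 + 90 = 371 → 371 − 360 = 11°
+34° (analog 34° ↑): 11 + 34 = 45°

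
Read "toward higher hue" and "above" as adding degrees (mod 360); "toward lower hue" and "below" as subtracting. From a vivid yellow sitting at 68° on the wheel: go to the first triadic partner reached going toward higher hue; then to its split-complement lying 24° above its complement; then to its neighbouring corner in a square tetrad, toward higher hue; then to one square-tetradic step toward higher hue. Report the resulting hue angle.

212°

68 + 120 = 188°   (triadic ↑)
188 + 204 = 392 → 392 − 360 = 32°   (split-comp 24° ↑)
32 + 90 = 122°   (square ↑)
122 + 90 = 212°   (square ↑)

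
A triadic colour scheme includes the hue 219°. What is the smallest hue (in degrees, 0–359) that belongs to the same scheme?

99°

A triad places three hues 120° apart.
The full set through 219° is {99°, 219°, 339°}.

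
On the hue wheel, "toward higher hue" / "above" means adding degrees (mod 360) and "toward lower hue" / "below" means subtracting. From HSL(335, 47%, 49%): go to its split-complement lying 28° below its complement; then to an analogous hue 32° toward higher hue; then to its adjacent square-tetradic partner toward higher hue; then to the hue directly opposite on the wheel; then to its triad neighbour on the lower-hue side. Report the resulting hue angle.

335 + 152 = 487 → 487 − 360 = 127°   (split-comp 28° ↓)
127 + 32 = 159°   (analog 32° ↑)
159 + 90 = 249°   (square ↑)
249 + 180 = 429 → 429 − 360 = 69°   (complement)
69 − 120 = -51 → -51 + 360 = 309°   (triadic ↓)

309°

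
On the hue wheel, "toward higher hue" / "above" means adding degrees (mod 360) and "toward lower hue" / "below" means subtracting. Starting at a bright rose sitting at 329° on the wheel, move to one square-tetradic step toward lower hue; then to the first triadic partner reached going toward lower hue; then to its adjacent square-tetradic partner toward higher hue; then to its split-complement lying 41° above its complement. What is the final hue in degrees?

70°

−90° (square ↓): 329 − 90 = 239°
−120° (triadic ↓): 239 − 120 = 119°
+90° (square ↑): 119 + 90 = 209°
+221° (split-comp 41° ↑): 209 + 221 = 430 → 430 − 360 = 70°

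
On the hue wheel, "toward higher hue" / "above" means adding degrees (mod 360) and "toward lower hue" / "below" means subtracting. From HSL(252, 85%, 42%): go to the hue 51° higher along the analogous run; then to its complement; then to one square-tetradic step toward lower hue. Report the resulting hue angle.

33°

analog 51° ↑ +51°: 252 + 51 = 303°
complement +180°: 303 + 180 = 483 → 483 − 360 = 123°
square ↓ −90°: 123 − 90 = 33°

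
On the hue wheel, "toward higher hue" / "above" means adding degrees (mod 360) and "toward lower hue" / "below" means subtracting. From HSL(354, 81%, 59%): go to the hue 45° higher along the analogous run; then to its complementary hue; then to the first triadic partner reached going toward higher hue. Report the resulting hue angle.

339°

+45° (analog 45° ↑): 354 + 45 = 399 → 399 − 360 = 39°
+180° (complement): 39 + 180 = 219°
+120° (triadic ↑): 219 + 120 = 339°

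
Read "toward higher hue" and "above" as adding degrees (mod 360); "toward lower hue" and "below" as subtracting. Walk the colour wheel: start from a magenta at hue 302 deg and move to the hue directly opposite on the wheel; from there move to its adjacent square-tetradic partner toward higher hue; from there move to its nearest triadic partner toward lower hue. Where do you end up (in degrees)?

+180° (complement): 302 + 180 = 482 → 482 − 360 = 122°
+90° (square ↑): 122 + 90 = 212°
−120° (triadic ↓): 212 − 120 = 92°

92°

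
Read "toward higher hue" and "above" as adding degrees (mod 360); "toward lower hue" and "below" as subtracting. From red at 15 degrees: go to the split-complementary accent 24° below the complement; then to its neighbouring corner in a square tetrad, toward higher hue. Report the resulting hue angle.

261°

15 + 156 = 171°   (split-comp 24° ↓)
171 + 90 = 261°   (square ↑)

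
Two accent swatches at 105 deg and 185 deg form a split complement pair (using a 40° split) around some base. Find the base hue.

325°

The accents sit 40° either side of the complement, so the complement is their short-arc midpoint on the wheel.
Short-arc midpoint of 105° and 185°: 145°.
Base is 180° from the complement: 145 − 180 = -35 → -35 + 360 = 325°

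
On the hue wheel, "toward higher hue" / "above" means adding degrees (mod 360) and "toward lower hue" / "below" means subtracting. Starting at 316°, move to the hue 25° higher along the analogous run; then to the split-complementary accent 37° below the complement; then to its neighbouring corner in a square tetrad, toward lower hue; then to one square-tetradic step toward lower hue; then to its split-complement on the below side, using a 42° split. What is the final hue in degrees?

316 + 25 = 341°   (analog 25° ↑)
341 + 143 = 484 → 484 − 360 = 124°   (split-comp 37° ↓)
124 − 90 = 34°   (square ↓)
34 − 90 = -56 → -56 + 360 = 304°   (square ↓)
304 + 138 = 442 → 442 − 360 = 82°   (split-comp 42° ↓)

82°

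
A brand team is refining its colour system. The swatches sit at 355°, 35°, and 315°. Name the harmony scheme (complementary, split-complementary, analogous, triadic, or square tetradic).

Sort the hues: 35°, 315°, 355°.
Successive gaps around the wheel: 280°, 40°, 40°.
A run of hues at equal small steps (40°) with one large closing gap is an analogous group.

analogous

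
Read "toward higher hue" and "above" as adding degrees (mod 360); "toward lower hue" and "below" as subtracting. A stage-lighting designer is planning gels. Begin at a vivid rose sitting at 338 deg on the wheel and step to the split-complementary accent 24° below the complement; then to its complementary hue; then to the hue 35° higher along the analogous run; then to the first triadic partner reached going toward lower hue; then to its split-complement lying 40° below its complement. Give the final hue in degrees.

338 + 156 = 494 → 494 − 360 = 134°   (split-comp 24° ↓)
134 + 180 = 314°   (complement)
314 + 35 = 349°   (analog 35° ↑)
349 − 120 = 229°   (triadic ↓)
229 + 140 = 369 → 369 − 360 = 9°   (split-comp 40° ↓)

9°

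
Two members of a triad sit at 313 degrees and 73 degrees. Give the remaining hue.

193°

A triad spaces three hues 120° apart.
The full set is {73°, 193°, 313°}.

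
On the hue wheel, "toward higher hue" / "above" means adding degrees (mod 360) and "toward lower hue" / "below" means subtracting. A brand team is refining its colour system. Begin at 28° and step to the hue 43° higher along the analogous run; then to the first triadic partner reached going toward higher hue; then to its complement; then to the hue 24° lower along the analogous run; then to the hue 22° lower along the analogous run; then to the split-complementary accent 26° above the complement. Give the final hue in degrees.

171°

28 + 43 = 71°   (analog 43° ↑)
71 + 120 = 191°   (triadic ↑)
191 + 180 = 371 → 371 − 360 = 11°   (complement)
11 − 24 = -13 → -13 + 360 = 347°   (analog 24° ↓)
347 − 22 = 325°   (analog 22° ↓)
325 + 206 = 531 → 531 − 360 = 171°   (split-comp 26° ↑)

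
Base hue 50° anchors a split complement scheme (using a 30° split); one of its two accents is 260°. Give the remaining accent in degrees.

200°

Split-complementary hues sit 30° either side of the complement.
Complement of the base 50°: 50 + 180 = 230°
The given accent 260° is 30° one side of 230°; the other accent sits 30° the other side: 230 − 30 = 200°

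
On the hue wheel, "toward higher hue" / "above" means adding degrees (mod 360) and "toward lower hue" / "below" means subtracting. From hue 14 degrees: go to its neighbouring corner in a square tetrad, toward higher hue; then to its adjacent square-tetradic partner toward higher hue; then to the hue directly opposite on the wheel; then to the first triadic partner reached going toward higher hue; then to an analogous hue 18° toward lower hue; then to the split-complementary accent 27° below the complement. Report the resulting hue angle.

+90° (square ↑): 14 + 90 = 104°
+90° (square ↑): 104 + 90 = 194°
+180° (complement): 194 + 180 = 374 → 374 − 360 = 14°
+120° (triadic ↑): 14 + 120 = 134°
−18° (analog 18° ↓): 134 − 18 = 116°
+153° (split-comp 27° ↓): 116 + 153 = 269°

269°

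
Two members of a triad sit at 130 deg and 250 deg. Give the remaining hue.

10°

A triad spaces three hues 120° apart.
The full set is {10°, 130°, 250°}.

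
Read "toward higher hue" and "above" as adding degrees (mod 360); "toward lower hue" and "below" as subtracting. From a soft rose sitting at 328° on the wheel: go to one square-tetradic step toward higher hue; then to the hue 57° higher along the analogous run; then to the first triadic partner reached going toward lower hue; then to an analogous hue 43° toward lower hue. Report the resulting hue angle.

square ↑ +90°: 328 + 90 = 418 → 418 − 360 = 58°
analog 57° ↑ +57°: 58 + 57 = 115°
triadic ↓ −120°: 115 − 120 = -5 → -5 + 360 = 355°
analog 43° ↓ −43°: 355 − 43 = 312°

312°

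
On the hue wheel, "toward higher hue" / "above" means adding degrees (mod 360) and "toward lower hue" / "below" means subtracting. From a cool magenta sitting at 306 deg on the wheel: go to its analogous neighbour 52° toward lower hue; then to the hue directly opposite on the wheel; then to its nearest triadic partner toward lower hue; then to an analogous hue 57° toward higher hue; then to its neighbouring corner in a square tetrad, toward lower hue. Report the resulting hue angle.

analog 52° ↓ −52°: 306 − 52 = 254°
complement +180°: 254 + 180 = 434 → 434 − 360 = 74°
triadic ↓ −120°: 74 − 120 = -46 → -46 + 360 = 314°
analog 57° ↑ +57°: 314 + 57 = 371 → 371 − 360 = 11°
square ↓ −90°: 11 − 90 = -79 → -79 + 360 = 281°

281°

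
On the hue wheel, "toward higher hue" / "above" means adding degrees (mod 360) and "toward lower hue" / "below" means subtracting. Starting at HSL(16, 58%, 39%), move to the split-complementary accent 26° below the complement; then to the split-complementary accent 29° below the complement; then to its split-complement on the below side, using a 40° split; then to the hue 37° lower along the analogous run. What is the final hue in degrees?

64°

16 + 154 = 170°   (split-comp 26° ↓)
170 + 151 = 321°   (split-comp 29° ↓)
321 + 140 = 461 → 461 − 360 = 101°   (split-comp 40° ↓)
101 − 37 = 64°   (analog 37° ↓)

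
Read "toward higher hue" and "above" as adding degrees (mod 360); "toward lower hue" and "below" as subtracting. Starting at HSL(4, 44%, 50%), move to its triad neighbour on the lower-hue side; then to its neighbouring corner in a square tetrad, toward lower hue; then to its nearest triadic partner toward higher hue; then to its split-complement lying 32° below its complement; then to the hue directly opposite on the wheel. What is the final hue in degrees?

4 − 120 = -116 → -116 + 360 = 244°   (triadic ↓)
244 − 90 = 154°   (square ↓)
154 + 120 = 274°   (triadic ↑)
274 + 148 = 422 → 422 − 360 = 62°   (split-comp 32° ↓)
62 + 180 = 242°   (complement)

242°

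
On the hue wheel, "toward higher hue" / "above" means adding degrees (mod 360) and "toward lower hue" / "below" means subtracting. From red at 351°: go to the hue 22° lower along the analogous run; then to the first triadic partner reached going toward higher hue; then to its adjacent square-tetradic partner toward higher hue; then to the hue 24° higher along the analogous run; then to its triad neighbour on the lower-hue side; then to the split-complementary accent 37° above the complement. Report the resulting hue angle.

351 − 22 = 329°   (analog 22° ↓)
329 + 120 = 449 → 449 − 360 = 89°   (triadic ↑)
89 + 90 = 179°   (square ↑)
179 + 24 = 203°   (analog 24° ↑)
203 − 120 = 83°   (triadic ↓)
83 + 217 = 300°   (split-comp 37° ↑)

300°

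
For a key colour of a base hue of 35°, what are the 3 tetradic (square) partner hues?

35 + 90 = 125°
35 + 180 = 215°
35 + 270 = 305°

125°, 215°, 305°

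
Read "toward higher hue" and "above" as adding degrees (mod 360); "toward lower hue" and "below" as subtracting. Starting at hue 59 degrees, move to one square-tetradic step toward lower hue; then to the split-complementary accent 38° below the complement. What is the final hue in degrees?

111°

59 − 90 = -31 → -31 + 360 = 329°   (square ↓)
329 + 142 = 471 → 471 − 360 = 111°   (split-comp 38° ↓)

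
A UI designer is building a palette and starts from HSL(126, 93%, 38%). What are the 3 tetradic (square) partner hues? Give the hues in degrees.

216°, 306° and 36°

A square tetradic scheme places four hues every 90°.
126 + 90 = 216°
126 + 180 = 306°
126 + 270 = 396 → 396 − 360 = 36°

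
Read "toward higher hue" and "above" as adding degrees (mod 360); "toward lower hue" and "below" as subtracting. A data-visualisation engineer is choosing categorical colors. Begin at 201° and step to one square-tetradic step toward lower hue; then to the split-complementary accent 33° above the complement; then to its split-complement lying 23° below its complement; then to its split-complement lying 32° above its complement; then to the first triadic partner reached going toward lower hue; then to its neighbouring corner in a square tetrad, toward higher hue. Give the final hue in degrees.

303°

−90° (square ↓): 201 − 90 = 111°
+213° (split-comp 33° ↑): 111 + 213 = 324°
+157° (split-comp 23° ↓): 324 + 157 = 481 → 481 − 360 = 121°
+212° (split-comp 32° ↑): 121 + 212 = 333°
−120° (triadic ↓): 333 − 120 = 213°
+90° (square ↑): 213 + 90 = 303°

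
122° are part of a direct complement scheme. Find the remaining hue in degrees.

302°

The complement sits 180° across the wheel.
The full set through 122° is {122°, 302°}.
Given {122°}, the missing hue is 302°.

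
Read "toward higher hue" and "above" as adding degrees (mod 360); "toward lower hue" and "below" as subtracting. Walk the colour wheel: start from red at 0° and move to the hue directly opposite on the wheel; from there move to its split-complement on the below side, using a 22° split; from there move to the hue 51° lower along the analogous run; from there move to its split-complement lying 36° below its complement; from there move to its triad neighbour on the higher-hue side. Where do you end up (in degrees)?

+180° (complement): 0 + 180 = 180°
+158° (split-comp 22° ↓): 180 + 158 = 338°
−51° (analog 51° ↓): 338 − 51 = 287°
+144° (split-comp 36° ↓): 287 + 144 = 431 → 431 − 360 = 71°
+120° (triadic ↑): 71 + 120 = 191°

191°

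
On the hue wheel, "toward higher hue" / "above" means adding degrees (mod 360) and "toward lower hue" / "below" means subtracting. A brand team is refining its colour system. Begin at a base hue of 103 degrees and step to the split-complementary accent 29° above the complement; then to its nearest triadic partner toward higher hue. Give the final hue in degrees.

72°

+209° (split-comp 29° ↑): 103 + 209 = 312°
+120° (triadic ↑): 312 + 120 = 432 → 432 − 360 = 72°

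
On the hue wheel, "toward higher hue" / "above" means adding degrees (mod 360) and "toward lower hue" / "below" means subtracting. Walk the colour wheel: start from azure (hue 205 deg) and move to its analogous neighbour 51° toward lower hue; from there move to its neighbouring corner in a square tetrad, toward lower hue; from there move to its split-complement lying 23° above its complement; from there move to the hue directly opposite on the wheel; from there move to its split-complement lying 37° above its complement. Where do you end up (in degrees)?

304°

−51° (analog 51° ↓): 205 − 51 = 154°
−90° (square ↓): 154 − 90 = 64°
+203° (split-comp 23° ↑): 64 + 203 = 267°
+180° (complement): 267 + 180 = 447 → 447 − 360 = 87°
+217° (split-comp 37° ↑): 87 + 217 = 304°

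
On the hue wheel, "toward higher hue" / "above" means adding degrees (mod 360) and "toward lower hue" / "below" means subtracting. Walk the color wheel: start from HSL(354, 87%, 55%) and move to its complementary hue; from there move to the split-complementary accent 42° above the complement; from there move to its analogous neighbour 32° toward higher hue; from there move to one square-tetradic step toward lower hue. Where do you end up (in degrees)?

+180° (complement): 354 + 180 = 534 → 534 − 360 = 174°
+222° (split-comp 42° ↑): 174 + 222 = 396 → 396 − 360 = 36°
+32° (analog 32° ↑): 36 + 32 = 68°
−90° (square ↓): 68 − 90 = -22 → -22 + 360 = 338°

338°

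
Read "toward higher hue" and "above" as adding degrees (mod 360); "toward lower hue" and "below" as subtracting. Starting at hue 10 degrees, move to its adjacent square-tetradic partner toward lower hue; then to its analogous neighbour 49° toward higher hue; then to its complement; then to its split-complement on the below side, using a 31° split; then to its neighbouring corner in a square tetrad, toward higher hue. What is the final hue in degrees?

28°

10 − 90 = -80 → -80 + 360 = 280°   (square ↓)
280 + 49 = 329°   (analog 49° ↑)
329 + 180 = 509 → 509 − 360 = 149°   (complement)
149 + 149 = 298°   (split-comp 31° ↓)
298 + 90 = 388 → 388 − 360 = 28°   (square ↑)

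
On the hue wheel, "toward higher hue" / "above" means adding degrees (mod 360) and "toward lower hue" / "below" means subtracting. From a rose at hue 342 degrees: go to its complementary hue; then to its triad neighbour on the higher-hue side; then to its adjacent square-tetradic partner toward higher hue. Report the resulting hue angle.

12°

complement +180°: 342 + 180 = 522 → 522 − 360 = 162°
triadic ↑ +120°: 162 + 120 = 282°
square ↑ +90°: 282 + 90 = 372 → 372 − 360 = 12°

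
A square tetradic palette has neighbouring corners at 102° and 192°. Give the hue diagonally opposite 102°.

A square tetradic scheme places four hues 90° apart; opposite corners are 180° apart.
102 + 180 = 282°

282°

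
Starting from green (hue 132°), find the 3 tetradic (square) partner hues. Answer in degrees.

222°, 312°, and 42°

A square tetradic scheme places four hues every 90°.
132 + 90 = 222°
132 + 180 = 312°
132 + 270 = 402 → 402 − 360 = 42°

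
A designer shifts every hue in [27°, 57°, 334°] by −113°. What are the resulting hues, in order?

274°, 304°, 221°

27 − 113 = -86 → -86 + 360 = 274°
57 − 113 = -56 → -56 + 360 = 304°
334 − 113 = 221°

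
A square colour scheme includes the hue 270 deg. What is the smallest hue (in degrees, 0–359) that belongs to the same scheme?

0°

A square tetradic scheme places four hues every 90°.
The full set through 270° is {0°, 90°, 180°, 270°}.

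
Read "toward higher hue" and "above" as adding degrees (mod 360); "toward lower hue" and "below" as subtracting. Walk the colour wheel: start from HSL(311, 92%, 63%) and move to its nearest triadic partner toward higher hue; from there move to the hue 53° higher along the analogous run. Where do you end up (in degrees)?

124°

triadic ↑ +120°: 311 + 120 = 431 → 431 − 360 = 71°
analog 53° ↑ +53°: 71 + 53 = 124°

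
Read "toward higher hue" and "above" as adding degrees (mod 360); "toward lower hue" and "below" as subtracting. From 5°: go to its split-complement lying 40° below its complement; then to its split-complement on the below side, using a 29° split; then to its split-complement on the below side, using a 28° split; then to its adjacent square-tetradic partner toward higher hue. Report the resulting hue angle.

178°

5 + 140 = 145°   (split-comp 40° ↓)
145 + 151 = 296°   (split-comp 29° ↓)
296 + 152 = 448 → 448 − 360 = 88°   (split-comp 28° ↓)
88 + 90 = 178°   (square ↑)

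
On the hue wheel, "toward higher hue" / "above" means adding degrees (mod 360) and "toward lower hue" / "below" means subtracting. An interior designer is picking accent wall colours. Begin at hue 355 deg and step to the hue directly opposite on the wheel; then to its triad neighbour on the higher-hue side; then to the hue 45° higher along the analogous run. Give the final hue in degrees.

+180° (complement): 355 + 180 = 535 → 535 − 360 = 175°
+120° (triadic ↑): 175 + 120 = 295°
+45° (analog 45° ↑): 295 + 45 = 340°

340°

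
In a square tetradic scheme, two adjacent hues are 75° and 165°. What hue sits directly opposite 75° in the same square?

A square tetradic scheme places four hues 90° apart; opposite corners are 180° apart.
75 + 180 = 255°

255°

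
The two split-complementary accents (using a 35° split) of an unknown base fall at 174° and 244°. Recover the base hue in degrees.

The accents sit 35° either side of the complement, so the complement is their short-arc midpoint on the wheel.
Short-arc midpoint of 174° and 244°: 209°.
Base is 180° from the complement: 209 − 180 = 29°

29°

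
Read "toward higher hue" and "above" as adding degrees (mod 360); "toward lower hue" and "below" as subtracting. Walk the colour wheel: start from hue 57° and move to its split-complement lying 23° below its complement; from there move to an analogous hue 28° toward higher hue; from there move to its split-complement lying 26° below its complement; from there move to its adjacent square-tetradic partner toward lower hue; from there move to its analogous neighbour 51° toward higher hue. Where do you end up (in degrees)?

357°

57 + 157 = 214°   (split-comp 23° ↓)
214 + 28 = 242°   (analog 28° ↑)
242 + 154 = 396 → 396 − 360 = 36°   (split-comp 26° ↓)
36 − 90 = -54 → -54 + 360 = 306°   (square ↓)
306 + 51 = 357°   (analog 51° ↑)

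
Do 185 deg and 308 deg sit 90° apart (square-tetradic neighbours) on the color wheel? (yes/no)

Angular distance: |185 − 308| = 123 = 123°.
90° apart (square-tetradic neighbours) requires 90°.

no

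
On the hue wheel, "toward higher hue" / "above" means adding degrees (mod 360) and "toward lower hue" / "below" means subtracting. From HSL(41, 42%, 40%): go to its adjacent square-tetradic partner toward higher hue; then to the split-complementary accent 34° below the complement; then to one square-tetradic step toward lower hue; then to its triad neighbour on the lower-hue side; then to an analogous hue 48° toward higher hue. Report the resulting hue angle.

41 + 90 = 131°   (square ↑)
131 + 146 = 277°   (split-comp 34° ↓)
277 − 90 = 187°   (square ↓)
187 − 120 = 67°   (triadic ↓)
67 + 48 = 115°   (analog 48° ↑)

115°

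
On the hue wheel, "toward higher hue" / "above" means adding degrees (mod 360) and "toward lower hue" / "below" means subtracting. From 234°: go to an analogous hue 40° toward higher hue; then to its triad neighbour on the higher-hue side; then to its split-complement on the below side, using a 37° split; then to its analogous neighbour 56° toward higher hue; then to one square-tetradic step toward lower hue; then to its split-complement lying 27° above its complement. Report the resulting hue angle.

350°

234 + 40 = 274°   (analog 40° ↑)
274 + 120 = 394 → 394 − 360 = 34°   (triadic ↑)
34 + 143 = 177°   (split-comp 37° ↓)
177 + 56 = 233°   (analog 56° ↑)
233 − 90 = 143°   (square ↓)
143 + 207 = 350°   (split-comp 27° ↑)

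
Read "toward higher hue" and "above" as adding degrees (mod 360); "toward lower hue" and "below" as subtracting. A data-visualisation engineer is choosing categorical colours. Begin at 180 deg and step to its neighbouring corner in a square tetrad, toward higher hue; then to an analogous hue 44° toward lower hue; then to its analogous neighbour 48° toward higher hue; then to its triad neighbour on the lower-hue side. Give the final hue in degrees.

154°

180 + 90 = 270°   (square ↑)
270 − 44 = 226°   (analog 44° ↓)
226 + 48 = 274°   (analog 48° ↑)
274 − 120 = 154°   (triadic ↓)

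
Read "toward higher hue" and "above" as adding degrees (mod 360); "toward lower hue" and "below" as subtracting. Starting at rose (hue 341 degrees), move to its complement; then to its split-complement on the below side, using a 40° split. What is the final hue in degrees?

341 + 180 = 521 → 521 − 360 = 161°   (complement)
161 + 140 = 301°   (split-comp 40° ↓)

301°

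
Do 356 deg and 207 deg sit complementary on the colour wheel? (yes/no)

no

Angular distance: |356 − 207| = 149 = 149°.
Complementary requires 180°.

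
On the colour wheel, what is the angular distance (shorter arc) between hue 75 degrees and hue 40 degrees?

|75 − 40| = 35.
35 ≤ 180, so the shorter arc is 35°.

35°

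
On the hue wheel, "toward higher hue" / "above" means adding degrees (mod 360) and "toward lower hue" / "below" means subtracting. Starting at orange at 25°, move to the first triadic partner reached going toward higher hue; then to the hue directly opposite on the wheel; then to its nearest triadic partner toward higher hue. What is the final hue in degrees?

+120° (triadic ↑): 25 + 120 = 145°
+180° (complement): 145 + 180 = 325°
+120° (triadic ↑): 325 + 120 = 445 → 445 − 360 = 85°

85°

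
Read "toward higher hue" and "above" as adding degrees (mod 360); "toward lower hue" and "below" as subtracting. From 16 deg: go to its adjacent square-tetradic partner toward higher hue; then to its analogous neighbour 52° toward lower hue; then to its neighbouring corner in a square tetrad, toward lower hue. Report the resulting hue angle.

+90° (square ↑): 16 + 90 = 106°
−52° (analog 52° ↓): 106 − 52 = 54°
−90° (square ↓): 54 − 90 = -36 → -36 + 360 = 324°

324°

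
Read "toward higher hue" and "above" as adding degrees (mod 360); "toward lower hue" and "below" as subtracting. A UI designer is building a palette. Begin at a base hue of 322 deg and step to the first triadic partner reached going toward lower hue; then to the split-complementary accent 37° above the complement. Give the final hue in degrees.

triadic ↓ −120°: 322 − 120 = 202°
split-comp 37° ↑ +217°: 202 + 217 = 419 → 419 − 360 = 59°

59°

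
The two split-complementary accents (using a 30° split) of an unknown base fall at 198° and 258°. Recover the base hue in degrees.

48°

The accents sit 30° either side of the complement, so the complement is their short-arc midpoint on the wheel.
Short-arc midpoint of 198° and 258°: 228°.
Base is 180° from the complement: 228 − 180 = 48°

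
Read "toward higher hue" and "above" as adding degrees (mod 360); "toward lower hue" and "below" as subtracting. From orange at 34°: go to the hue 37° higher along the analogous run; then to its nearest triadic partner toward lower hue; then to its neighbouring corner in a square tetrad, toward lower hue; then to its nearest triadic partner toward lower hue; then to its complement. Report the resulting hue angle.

281°

analog 37° ↑ +37°: 34 + 37 = 71°
triadic ↓ −120°: 71 − 120 = -49 → -49 + 360 = 311°
square ↓ −90°: 311 − 90 = 221°
triadic ↓ −120°: 221 − 120 = 101°
complement +180°: 101 + 180 = 281°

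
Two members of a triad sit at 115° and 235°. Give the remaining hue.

355°

A triad spaces three hues 120° apart.
The full set is {115°, 235°, 355°}.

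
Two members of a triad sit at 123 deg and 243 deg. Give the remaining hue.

3°

A triad spaces three hues 120° apart.
The full set is {3°, 123°, 243°}.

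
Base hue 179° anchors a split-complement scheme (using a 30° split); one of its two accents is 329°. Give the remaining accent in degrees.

29°

Split-complementary hues sit 30° either side of the complement.
Complement of the base 179°: 179 + 180 = 359°
The given accent 329° is 30° one side of 359°; the other accent sits 30° the other side: 359 + 30 = 389 → 389 − 360 = 29°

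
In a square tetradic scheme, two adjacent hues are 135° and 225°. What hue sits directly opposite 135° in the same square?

A square tetradic scheme places four hues 90° apart; opposite corners are 180° apart.
135 + 180 = 315°

315°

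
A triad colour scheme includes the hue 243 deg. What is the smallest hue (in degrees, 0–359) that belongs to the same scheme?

3°

A triad places three hues 120° apart.
The full set through 243° is {3°, 123°, 243°}.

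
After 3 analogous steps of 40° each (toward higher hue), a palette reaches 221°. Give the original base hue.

3 steps of 40° (toward higher hue) give a net shift of +120°.
Start = end − shift: 221 − 120 = 101°

101°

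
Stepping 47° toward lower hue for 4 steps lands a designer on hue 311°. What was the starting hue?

4 steps of 47° (toward lower hue) give a net shift of −188°.
Start = end − shift: 311 + 188 = 499 → 499 − 360 = 139°

139°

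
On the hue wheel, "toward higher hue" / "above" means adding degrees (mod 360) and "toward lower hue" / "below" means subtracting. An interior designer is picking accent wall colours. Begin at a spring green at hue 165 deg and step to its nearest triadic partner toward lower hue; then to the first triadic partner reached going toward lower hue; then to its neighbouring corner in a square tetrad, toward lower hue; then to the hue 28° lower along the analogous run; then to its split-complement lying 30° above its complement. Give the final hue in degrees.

165 − 120 = 45°   (triadic ↓)
45 − 120 = -75 → -75 + 360 = 285°   (triadic ↓)
285 − 90 = 195°   (square ↓)
195 − 28 = 167°   (analog 28° ↓)
167 + 210 = 377 → 377 − 360 = 17°   (split-comp 30° ↑)

17°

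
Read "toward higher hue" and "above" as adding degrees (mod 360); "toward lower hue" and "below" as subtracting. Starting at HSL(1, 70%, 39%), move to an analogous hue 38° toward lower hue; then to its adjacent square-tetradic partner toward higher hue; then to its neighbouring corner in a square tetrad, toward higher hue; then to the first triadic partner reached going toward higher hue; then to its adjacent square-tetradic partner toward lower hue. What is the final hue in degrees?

−38° (analog 38° ↓): 1 − 38 = -37 → -37 + 360 = 323°
+90° (square ↑): 323 + 90 = 413 → 413 − 360 = 53°
+90° (square ↑): 53 + 90 = 143°
+120° (triadic ↑): 143 + 120 = 263°
−90° (square ↓): 263 − 90 = 173°

173°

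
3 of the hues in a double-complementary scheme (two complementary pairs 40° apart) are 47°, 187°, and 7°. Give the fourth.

A rectangular tetradic uses two complementary pairs 40° apart: offsets 0°, 40°, 180°, 220°.
Among {7°, 47°, 187°}, 187° and 7° are a 180° pair.
The remaining hue 47° needs its own complement: 47 + 180 = 227°

227°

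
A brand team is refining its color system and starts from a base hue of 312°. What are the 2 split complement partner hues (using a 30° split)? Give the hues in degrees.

Split-complementary hues sit 30° either side of the complement.
Complement of 312°: 312 + 180 = 492 → 492 − 360 = 132°
132 − 30 = 102°
132 + 30 = 162°

102° and 162°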